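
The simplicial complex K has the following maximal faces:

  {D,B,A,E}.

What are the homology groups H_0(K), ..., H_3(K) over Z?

Order the vertices as A < B < D < E. Listing each simplex with vertices in this order, K has dimension 3 with simplices:

  0-simplices (4): A, B, D, E
  1-simplices (6): AB, AD, AE, BD, BE, DE
  2-simplices (4): ABD, ABE, ADE, BDE
  3-simplices (1): ABDE

giving chain groups C_0 ≅ Z^4, C_1 ≅ Z^6, C_2 ≅ Z^4, C_3 ≅ Z^1.

Boundary ∂_1: C_1 → C_0 maps an edge to its endpoints' difference, ∂[p,q] = q − p.
The 4×6 boundary matrix has rank 3 and Smith normal form diag(1,1,1).

Boundary ∂_2: C_2 → C_1 acts by ∂[p,q,r] = [q,r] − [p,r] + [p,q]. For instance
  ∂ADE = DE − AE + AD,
  ∂ABD = BD − AD + AB.
This gives a 6×4 integer matrix of rank 3; reducing to Smith normal form yields diagonal entries (1,1,1).

The boundary map ∂_3: C_3 → C_2 sends each 3-simplex σ to the alternating sum Σ_i (−1)^i (σ with its i-th vertex removed). For instance
  ∂ABDE = BDE − ADE + ABE − ABD.
This gives a 4×1 integer matrix of rank 1; reducing to Smith normal form yields diagonal entries (1).

Computing H_k = (kernel of ∂_k) / (image of ∂_{k+1}):

  H_0: rank C_0 − rank ∂_1 = 4 − 3 = 1, and the invariant factors of ∂_1 are all 1, so H_0 ≅ Z.
  H_1: rank ker ∂_1 − rank ∂_2 = (6 − 3) − 3 = 0, and the invariant factors of ∂_2 are all 1, so H_1 ≅ 0.
  H_2: rank ker ∂_2 − rank ∂_3 = (4 − 3) − 1 = 0, and the invariant factors of ∂_3 are all 1, so H_2 ≅ 0.
  H_3: rank ker ∂_3 − rank ∂_4 = (1 − 1) − 0 = 0, and there is no ∂_4, so H_3 ≅ 0.

H_0 ≅ Z,  H_1 = 0,  H_2 = 0,  H_3 = 0.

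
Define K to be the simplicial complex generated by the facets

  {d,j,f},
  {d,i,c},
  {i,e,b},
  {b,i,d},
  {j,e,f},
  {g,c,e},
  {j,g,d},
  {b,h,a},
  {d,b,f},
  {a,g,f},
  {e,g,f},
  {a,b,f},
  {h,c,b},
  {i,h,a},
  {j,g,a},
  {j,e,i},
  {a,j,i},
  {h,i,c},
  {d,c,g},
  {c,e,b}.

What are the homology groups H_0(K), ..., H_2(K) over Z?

We work with the vertex ordering a < b < c < d < e < f < g < h < i < j. The simplices of K, each written with vertices in increasing order, are:

  0-simplices (10): a, b, c, d, e, f, g, h, i, j
  1-simplices (30): ab, af, ag, ah, ai, aj, bc, bd, be, bf, bh, bi, cd, ce, cg, ch, ci, df, dg, di, dj, ef, eg, ei, ej, fg, fj, gj, hi, ij
  2-simplices (20): abf, abh, afg, agj, ahi, aij, bce, bch, bdf, bdi, bei, cdg, cdi, ceg, chi, dfj, dgj, efg, efj, eij

giving chain groups C_0 ≅ Z^10, C_1 ≅ Z^30, C_2 ≅ Z^20.

∂_1: C_1 → C_0 sends each edge [p,q] (with p < q) to q − p.
The resulting 10×30 matrix has rank 9, and its Smith normal form has invariant factors (1,1,1,1,1,1,1,1,1).

Boundary ∂_2: C_2 → C_1 maps a triangle to the signed sum of its edges. For instance
  ∂agj = gj − aj + ag,
  ∂afg = fg − ag + af.
As a 30×20 matrix over Z this has rank 20, with invariant factors (1,1,1,1,1,1,1,1,1,1,1,1,1,1,1,1,1,1,1,2).

From H_k ≅ ker(∂_k) / im(∂_{k+1}) we obtain:

  H_0: rank C_0 − rank ∂_1 = 10 − 9 = 1, and the invariant factors of ∂_1 are all 1, so H_0 ≅ Z.
  H_1: rank ker ∂_1 − rank ∂_2 = (30 − 9) − 20 = 1, and ∂_2 has invariant factor 2 > 1, so H_1 ≅ Z ⊕ Z_2.
  H_2: rank ker ∂_2 − rank ∂_3 = (20 − 20) − 0 = 0, and there is no ∂_3, so H_2 ≅ 0.

H_0 ≅ Z,  H_1 ≅ Z ⊕ Z_2,  H_2 = 0.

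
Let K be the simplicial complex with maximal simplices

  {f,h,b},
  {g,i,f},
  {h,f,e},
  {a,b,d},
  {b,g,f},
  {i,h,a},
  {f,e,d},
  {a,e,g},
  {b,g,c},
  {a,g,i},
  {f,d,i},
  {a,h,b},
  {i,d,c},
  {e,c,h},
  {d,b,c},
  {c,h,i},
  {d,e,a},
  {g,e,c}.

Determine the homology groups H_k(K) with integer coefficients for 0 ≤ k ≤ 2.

Order the vertices as a < b < c < d < e < f < g < h < i. Listing each simplex with vertices in this order, K has dimension 2 with simplices:

  0-simplices (9): a, b, c, d, e, f, g, h, i
  1-simplices (27): ab, ad, ae, ag, ah, ai, bc, bd, bf, bg, bh, cd, ce, cg, ch, ci, de, df, di, ef, eg, eh, fg, fh, fi, gi, hi
  2-simplices (18): abd, abh, ade, aeg, agi, ahi, bcd, bcg, bfg, bfh, cdi, ceg, ceh, chi, def, dfi, efh, fgi

Hence C_0 ≅ Z^9, C_1 ≅ Z^27, C_2 ≅ Z^18.

∂_1: C_1 → C_0 is given by ∂[p,q] = [q] − [p]. For instance
  ∂fi = i − f.
This gives a 9×27 integer matrix of rank 8; reducing to Smith normal form yields diagonal entries (1,1,1,1,1,1,1,1).

The boundary map ∂_2: C_2 → C_1 maps a triangle to the signed sum of its edges. For instance
  ∂ade = de − ae + ad,
  ∂abd = bd − ad + ab.
As a 27×18 matrix over Z this has rank 17, with invariant factors (1,1,1,1,1,1,1,1,1,1,1,1,1,1,1,1,1).

Now H_k = ker ∂_k / im ∂_{k+1}, so:

  H_0: rank C_0 − rank ∂_1 = 9 − 8 = 1, and the invariant factors of ∂_1 are all 1, so H_0 = Z.
  H_1: rank ker ∂_1 − rank ∂_2 = (27 − 8) − 17 = 2, and the invariant factors of ∂_2 are all 1, so H_1 = Z^2.
  H_2: rank ker ∂_2 − rank ∂_3 = (18 − 17) − 0 = 1, and there is no ∂_3, so H_2 = Z.

H_0 ≅ Z,  H_1 ≅ Z^2,  H_2 ≅ Z.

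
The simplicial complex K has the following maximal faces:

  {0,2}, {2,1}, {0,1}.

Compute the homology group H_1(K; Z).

H_1 = Z.

We work with the vertex ordering 0 < 1 < 2. The simplices of K, each written with vertices in increasing order, are:

  0-simplices (3): [0], [1], [2]
  1-simplices (3): [0,1], [0,2], [1,2]

so the chain groups are C_0 ≅ Z^3, C_1 ≅ Z^3.

∂_1: C_1 → C_0 is given by ∂[p,q] = [q] − [p].
As a 3×3 matrix over Z this has rank 2, with invariant factors (1,1).

From H_k ≅ ker(∂_k) / im(∂_{k+1}) we obtain:

  H_1: rank ker ∂_1 − rank ∂_2 = (3 − 2) − 0 = 1, and there is no ∂_2, so H_1 = Z.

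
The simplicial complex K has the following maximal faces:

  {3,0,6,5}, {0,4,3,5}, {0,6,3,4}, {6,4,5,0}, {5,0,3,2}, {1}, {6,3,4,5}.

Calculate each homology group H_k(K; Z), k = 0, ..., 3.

H_0 ≅ Z^2,  H_1 = 0,  H_2 = 0,  H_3 ≅ Z.

Fix the vertex order 0 < 1 < 2 < 3 < 4 < 5 < 6 and write every simplex with vertices in increasing order. Then dim K = 3 and the simplices of K are:

  0-simplices (7): [0], [1], [2], [3], [4], [5], [6]
  1-simplices (13): [0,2], [0,3], [0,4], [0,5], [0,6], [2,3], [2,5], [3,4], [3,5], [3,6], [4,5], [4,6], [5,6]
  2-simplices (13): [0,2,3], [0,2,5], [0,3,4], [0,3,5], [0,3,6], [0,4,5], [0,4,6], [0,5,6], [2,3,5], [3,4,5], [3,4,6], [3,5,6], [4,5,6]
  3-simplices (6): [0,2,3,5], [0,3,4,5], [0,3,4,6], [0,3,5,6], [0,4,5,6], [3,4,5,6]

so the chain groups are C_0 ≅ Z^7, C_1 ≅ Z^13, C_2 ≅ Z^13, C_3 ≅ Z^6.

∂_1: C_1 → C_0 sends each edge [p,q] (with p < q) to q − p.
The resulting 7×13 matrix has rank 5, and its Smith normal form has invariant factors (1,1,1,1,1).

∂_2: C_2 → C_1 sends each 2-simplex [p,q,r] to [q,r] − [p,r] + [p,q]. For instance
  ∂[4,5,6] = [5,6] − [4,6] + [4,5],
  ∂[3,4,6] = [4,6] − [3,6] + [3,4].
As a 13×13 matrix over Z this has rank 8, with invariant factors (1,1,1,1,1,1,1,1).

∂_3: C_3 → C_2 sends each 3-simplex σ to the alternating sum Σ_i (−1)^i (σ with its i-th vertex removed). For instance
  ∂[0,3,5,6] = [3,5,6] − [0,5,6] + [0,3,6] − [0,3,5],
  ∂[3,4,5,6] = [4,5,6] − [3,5,6] + [3,4,6] − [3,4,5].
The 13×6 boundary matrix has rank 5 and Smith normal form diag(1,1,1,1,1).

From H_k ≅ ker(∂_k) / im(∂_{k+1}) we obtain:

  H_0: rank C_0 − rank ∂_1 = 7 − 5 = 2, and the invariant factors of ∂_1 are all 1, so H_0 = Z^2.
  H_1: rank ker ∂_1 − rank ∂_2 = (13 − 5) − 8 = 0, and the invariant factors of ∂_2 are all 1, so H_1 = 0.
  H_2: rank ker ∂_2 − rank ∂_3 = (13 − 8) − 5 = 0, and the invariant factors of ∂_3 are all 1, so H_2 = 0.
  H_3: rank ker ∂_3 − rank ∂_4 = (6 − 5) − 0 = 1, and there is no ∂_4, so H_3 = Z.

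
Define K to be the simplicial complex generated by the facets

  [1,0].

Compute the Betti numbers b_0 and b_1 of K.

b_0 = 1, b_1 = 0.

Take the total order 0 < 1 on the vertex set. Then K (dimension 1) consists of the simplices:

  0-simplices (2): [0], [1]
  1-simplices (1): [0,1]

so the chain groups are C_0 ≅ Z^2, C_1 ≅ Z^1.

∂_1: C_1 → C_0 sends each edge [p,q] (with p < q) to q − p. For instance
  ∂[0,1] = [1] − [0].
This gives a 2×1 integer matrix of rank 1; reducing to Smith normal form yields diagonal entries (1).

Reading off H_k = ker ∂_k / im ∂_{k+1}:

  H_0: rank C_0 − rank ∂_1 = 2 − 1 = 1, and the invariant factors of ∂_1 are all 1, so H_0 ≅ Z.
  H_1: rank ker ∂_1 − rank ∂_2 = (1 − 1) − 0 = 0, and there is no ∂_2, so H_1 ≅ 0.

As a check, the Euler characteristic is 2 − 1 = 1, which agrees with 1 − 0 = 1.

Hence the Betti numbers are b_0 = 1, b_1 = 0.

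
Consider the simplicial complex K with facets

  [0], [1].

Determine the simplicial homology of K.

K has 2 vertices.
rank ∂_0 = 0, rank ∂_1 = 0 ⇒ b_0 = 2 − 0 − 0 = 2. So H_0 = Z^2.

H_0 = Z^2.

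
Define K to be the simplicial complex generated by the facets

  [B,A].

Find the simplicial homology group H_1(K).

H_1 = 0.

Order the vertices as A < B. Listing each simplex with vertices in this order, K has dimension 1 with simplices:

  0-simplices (2): A, B
  1-simplices (1): AB

so the chain groups are C_0 ≅ Z^2, C_1 ≅ Z^1.

Boundary ∂_1: C_1 → C_0 maps an edge to its endpoints' difference, ∂[p,q] = q − p.
This gives a 2×1 integer matrix of rank 1; reducing to Smith normal form yields diagonal entries (1).

From H_k ≅ ker(∂_k) / im(∂_{k+1}) we obtain:

  H_1: rank ker ∂_1 − rank ∂_2 = (1 − 1) − 0 = 0, and there is no ∂_2, so H_1 = 0.

(K is a triangulation of the 1-simplex.)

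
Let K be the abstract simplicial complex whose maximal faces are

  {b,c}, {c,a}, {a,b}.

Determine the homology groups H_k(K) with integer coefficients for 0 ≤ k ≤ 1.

Fix the vertex order a < b < c and write every simplex with vertices in increasing order. Then dim K = 1 and the simplices of K are:

  0-simplices (3): a, b, c
  1-simplices (3): ab, ac, bc

giving chain groups C_0 ≅ Z^3, C_1 ≅ Z^3.

∂_1: C_1 → C_0 is given by ∂[p,q] = [q] − [p]. For instance
  ∂bc = c − b.
The 3×3 boundary matrix has rank 2 and Smith normal form diag(1,1).

Reading off H_k = ker ∂_k / im ∂_{k+1}:

  H_0: rank C_0 − rank ∂_1 = 3 − 2 = 1, and the invariant factors of ∂_1 are all 1, so H_0 = Z.
  H_1: rank ker ∂_1 − rank ∂_2 = (3 − 2) − 0 = 1, and there is no ∂_2, so H_1 = Z.

H_0 ≅ Z,  H_1 ≅ Z.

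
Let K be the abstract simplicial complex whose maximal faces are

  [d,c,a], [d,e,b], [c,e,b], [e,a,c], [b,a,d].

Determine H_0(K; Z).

Fix the vertex order a < b < c < d < e and write every simplex with vertices in increasing order. Then dim K = 2 and the simplices of K are:

  0-simplices (5): a, b, c, d, e
  1-simplices (10): ab, ac, ad, ae, bc, bd, be, cd, ce, de
  2-simplices (5): abd, acd, ace, bce, bde

giving chain groups C_0 ≅ Z^5, C_1 ≅ Z^10, C_2 ≅ Z^5.

∂_1: C_1 → C_0 maps an edge to its endpoints' difference, ∂[p,q] = q − p.
As a 5×10 matrix over Z this has rank 4, with invariant factors (1,1,1,1).

The boundary map ∂_2: C_2 → C_1 sends each 2-simplex [p,q,r] to [q,r] − [p,r] + [p,q]. For instance
  ∂bce = ce − be + bc,
  ∂acd = cd − ad + ac.
The 10×5 boundary matrix has rank 5 and Smith normal form diag(1,1,1,1,1).

Now H_k = ker ∂_k / im ∂_{k+1}, so:

  H_0: rank C_0 − rank ∂_1 = 5 − 4 = 1, and the invariant factors of ∂_1 are all 1, so H_0 ≅ Z.

(K is a triangulation of the Möbius band.)

H_0 = Z.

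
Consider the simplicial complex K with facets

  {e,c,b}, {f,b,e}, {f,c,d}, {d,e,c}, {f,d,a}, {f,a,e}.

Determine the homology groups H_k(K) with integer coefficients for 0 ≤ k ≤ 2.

H_0 ≅ Z,  H_1 ≅ Z,  H_2 = 0.

Order the vertices as a < b < c < d < e < f. Listing each simplex with vertices in this order, K has dimension 2 with simplices:

  0-simplices (6): a, b, c, d, e, f
  1-simplices (12): ad, ae, af, bc, be, bf, cd, ce, cf, de, df, ef
  2-simplices (6): adf, aef, bce, bef, cde, cdf

giving chain groups C_0 ≅ Z^6, C_1 ≅ Z^12, C_2 ≅ Z^6.

∂_1: C_1 → C_0 maps an edge to its endpoints' difference, ∂[p,q] = q − p.
The resulting 6×12 matrix has rank 5, and its Smith normal form has invariant factors (1,1,1,1,1).

Boundary ∂_2: C_2 → C_1 acts by ∂[p,q,r] = [q,r] − [p,r] + [p,q]. For instance
  ∂bce = ce − be + bc,
  ∂bef = ef − bf + be.
The resulting 12×6 matrix has rank 6, and its Smith normal form has invariant factors (1,1,1,1,1,1).

Now H_k = ker ∂_k / im ∂_{k+1}, so:

  H_0: rank C_0 − rank ∂_1 = 6 − 5 = 1, and the invariant factors of ∂_1 are all 1, so H_0 ≅ Z.
  H_1: rank ker ∂_1 − rank ∂_2 = (12 − 5) − 6 = 1, and the invariant factors of ∂_2 are all 1, so H_1 ≅ Z.
  H_2: rank ker ∂_2 − rank ∂_3 = (6 − 6) − 0 = 0, and there is no ∂_3, so H_2 ≅ 0.

As a check, the Euler characteristic is 6 − 12 + 6 = 0, which agrees with 1 − 1 + 0 = 0.
(K is a triangulation of the cylinder S^1 x I.)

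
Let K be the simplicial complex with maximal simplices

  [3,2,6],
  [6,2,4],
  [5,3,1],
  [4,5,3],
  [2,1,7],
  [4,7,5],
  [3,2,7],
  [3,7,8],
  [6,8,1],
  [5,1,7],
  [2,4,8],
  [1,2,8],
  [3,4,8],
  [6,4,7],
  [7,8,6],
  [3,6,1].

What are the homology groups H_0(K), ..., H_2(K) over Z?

We work with the vertex ordering 1 < 2 < 3 < 4 < 5 < 6 < 7 < 8. The simplices of K, each written with vertices in increasing order, are:

  0-simplices (8): [1], [2], [3], [4], [5], [6], [7], [8]
  1-simplices (24): (24 of them)
  2-simplices (16): [1,2,7], [1,2,8], [1,3,5], [1,3,6], [1,5,7], [1,6,8], [2,3,6], [2,3,7], [2,4,6], [2,4,8], [3,4,5], [3,4,8], [3,7,8], [4,5,7], [4,6,7], [6,7,8]

so the chain groups are C_0 ≅ Z^8, C_1 ≅ Z^24, C_2 ≅ Z^16.

Boundary ∂_1: C_1 → C_0 is given by ∂[p,q] = [q] − [p].
As a 8×24 matrix over Z this has rank 7, with invariant factors (1,1,1,1,1,1,1).

Boundary ∂_2: C_2 → C_1 acts by ∂[p,q,r] = [q,r] − [p,r] + [p,q]. For instance
  ∂[2,4,6] = [4,6] − [2,6] + [2,4],
  ∂[4,6,7] = [6,7] − [4,7] + [4,6].
This gives a 24×16 integer matrix of rank 15; reducing to Smith normal form yields diagonal entries (1,1,1,1,1,1,1,1,1,1,1,1,1,1,1).

Now H_k = ker ∂_k / im ∂_{k+1}, so:

  H_0: rank C_0 − rank ∂_1 = 8 − 7 = 1, and the invariant factors of ∂_1 are all 1, so H_0 = Z.
  H_1: rank ker ∂_1 − rank ∂_2 = (24 − 7) − 15 = 2, and the invariant factors of ∂_2 are all 1, so H_1 = Z^2.
  H_2: rank ker ∂_2 − rank ∂_3 = (16 − 15) − 0 = 1, and there is no ∂_3, so H_2 = Z.

As a check, the Euler characteristic is 8 − 24 + 16 = 0, which agrees with 1 − 2 + 1 = 0.
(K is a triangulation of the torus T^2.)

H_0 ≅ Z,  H_1 ≅ Z^2,  H_2 ≅ Z.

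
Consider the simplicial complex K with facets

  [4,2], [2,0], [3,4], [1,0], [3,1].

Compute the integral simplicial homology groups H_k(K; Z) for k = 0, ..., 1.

H_0 = Z,  H_1 = Z.

Order the vertices as 0 < 1 < 2 < 3 < 4. Listing each simplex with vertices in this order, K has dimension 1 with simplices:

  0-simplices (5): [0], [1], [2], [3], [4]
  1-simplices (5): [0,1], [0,2], [1,3], [2,4], [3,4]

giving chain groups C_0 ≅ Z^5, C_1 ≅ Z^5.

Boundary ∂_1: C_1 → C_0 maps an edge to its endpoints' difference, ∂[p,q] = q − p. For instance
  ∂[2,4] = [4] − [2].
The resulting 5×5 matrix has rank 4, and its Smith normal form has invariant factors (1,1,1,1).

From H_k ≅ ker(∂_k) / im(∂_{k+1}) we obtain:

  H_0: rank C_0 − rank ∂_1 = 5 − 4 = 1, and the invariant factors of ∂_1 are all 1, so H_0 = Z.
  H_1: rank ker ∂_1 − rank ∂_2 = (5 − 4) − 0 = 1, and there is no ∂_2, so H_1 = Z.

(K is a triangulation of the circle S^1.)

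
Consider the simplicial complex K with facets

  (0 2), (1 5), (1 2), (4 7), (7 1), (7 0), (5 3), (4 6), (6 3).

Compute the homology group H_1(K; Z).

Take the total order 0 < 1 < 2 < 3 < 4 < 5 < 6 < 7 on the vertex set. Then K (dimension 1) consists of the simplices:

  0-simplices (8): [0], [1], [2], [3], [4], [5], [6], [7]
  1-simplices (9): [0,2], [0,7], [1,2], [1,5], [1,7], [3,5], [3,6], [4,6], [4,7]

so the chain groups are C_0 ≅ Z^8, C_1 ≅ Z^9.

The boundary map ∂_1: C_1 → C_0 maps an edge to its endpoints' difference, ∂[p,q] = q − p.
The resulting 8×9 matrix has rank 7, and its Smith normal form has invariant factors (1,1,1,1,1,1,1).

From H_k ≅ ker(∂_k) / im(∂_{k+1}) we obtain:

  H_1: rank ker ∂_1 − rank ∂_2 = (9 − 7) − 0 = 2, and there is no ∂_2, so H_1 = Z^2.

H_1 ≅ Z^2.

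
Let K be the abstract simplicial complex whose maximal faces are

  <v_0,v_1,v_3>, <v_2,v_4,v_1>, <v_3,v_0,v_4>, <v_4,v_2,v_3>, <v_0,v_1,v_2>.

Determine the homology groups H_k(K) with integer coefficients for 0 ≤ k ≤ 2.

Order the vertices as v_0 < v_1 < v_2 < v_3 < v_4. Listing each simplex with vertices in this order, K has dimension 2 with simplices:

  0-simplices (5): [v_0], [v_1], [v_2], [v_3], [v_4]
  1-simplices (10): [v_0,v_1], [v_0,v_2], [v_0,v_3], [v_0,v_4], [v_1,v_2], [v_1,v_3], [v_1,v_4], [v_2,v_3], [v_2,v_4], [v_3,v_4]
  2-simplices (5): [v_0,v_1,v_2], [v_0,v_1,v_3], [v_0,v_3,v_4], [v_1,v_2,v_4], [v_2,v_3,v_4]

giving chain groups C_0 ≅ Z^5, C_1 ≅ Z^10, C_2 ≅ Z^5.

∂_1: C_1 → C_0 sends each edge [p,q] (with p < q) to q − p. For instance
  ∂[v_0,v_3] = [v_3] − [v_0].
This gives a 5×10 integer matrix of rank 4; reducing to Smith normal form yields diagonal entries (1,1,1,1).

The boundary map ∂_2: C_2 → C_1 sends each 2-simplex [p,q,r] to [q,r] − [p,r] + [p,q]. For instance
  ∂[v_0,v_1,v_3] = [v_1,v_3] − [v_0,v_3] + [v_0,v_1],
  ∂[v_0,v_1,v_2] = [v_1,v_2] − [v_0,v_2] + [v_0,v_1].
As a 10×5 matrix over Z this has rank 5, with invariant factors (1,1,1,1,1).

Now H_k = ker ∂_k / im ∂_{k+1}, so:

  H_0: rank C_0 − rank ∂_1 = 5 − 4 = 1, and the invariant factors of ∂_1 are all 1, so H_0 = Z.
  H_1: rank ker ∂_1 − rank ∂_2 = (10 − 4) − 5 = 1, and the invariant factors of ∂_2 are all 1, so H_1 = Z.
  H_2: rank ker ∂_2 − rank ∂_3 = (5 − 5) − 0 = 0, and there is no ∂_3, so H_2 = 0.

H_0 = Z,  H_1 = Z,  H_2 = 0.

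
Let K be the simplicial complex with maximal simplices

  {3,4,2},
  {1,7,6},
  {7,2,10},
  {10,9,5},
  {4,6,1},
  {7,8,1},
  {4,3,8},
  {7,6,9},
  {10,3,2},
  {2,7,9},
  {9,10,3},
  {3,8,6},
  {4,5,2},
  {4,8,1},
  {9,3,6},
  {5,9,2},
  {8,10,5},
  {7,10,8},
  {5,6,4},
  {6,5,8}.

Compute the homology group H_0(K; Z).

H_0 ≅ Z.

Order the vertices as 1 < 2 < 3 < 4 < 5 < 6 < 7 < 8 < 9 < 10. Listing each simplex with vertices in this order, K has dimension 2 with simplices:

  0-simplices (10): [1], [2], [3], [4], [5], [6], [7], [8], [9], [10]
  1-simplices (30): (30 of them)
  2-simplices (20): (20 of them)

giving chain groups C_0 ≅ Z^10, C_1 ≅ Z^30, C_2 ≅ Z^20.

The boundary map ∂_1: C_1 → C_0 is given by ∂[p,q] = [q] − [p]. For instance
  ∂[7,8] = [8] − [7].
As a 10×30 matrix over Z this has rank 9, with invariant factors (1,1,1,1,1,1,1,1,1).

The boundary map ∂_2: C_2 → C_1 sends each 2-simplex [p,q,r] to [q,r] − [p,r] + [p,q]. For instance
  ∂[7,8,10] = [8,10] − [7,10] + [7,8],
  ∂[2,7,10] = [7,10] − [2,10] + [2,7].
This gives a 30×20 integer matrix of rank 20; reducing to Smith normal form yields diagonal entries (1,1,1,1,1,1,1,1,1,1,1,1,1,1,1,1,1,1,1,2).

Computing H_k = (kernel of ∂_k) / (image of ∂_{k+1}):

  H_0: rank C_0 − rank ∂_1 = 10 − 9 = 1, and the invariant factors of ∂_1 are all 1, so H_0 = Z.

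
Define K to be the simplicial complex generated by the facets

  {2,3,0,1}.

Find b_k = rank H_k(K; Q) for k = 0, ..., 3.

b_0 = 1, b_1 = 0, b_2 = 0, b_3 = 0.

Fix the vertex order 0 < 1 < 2 < 3 and write every simplex with vertices in increasing order. Then dim K = 3 and the simplices of K are:

  0-simplices (4): [0], [1], [2], [3]
  1-simplices (6): [0,1], [0,2], [0,3], [1,2], [1,3], [2,3]
  2-simplices (4): [0,1,2], [0,1,3], [0,2,3], [1,2,3]
  3-simplices (1): [0,1,2,3]

giving chain groups C_0 ≅ Z^4, C_1 ≅ Z^6, C_2 ≅ Z^4, C_3 ≅ Z^1.

∂_1: C_1 → C_0 is given by ∂[p,q] = [q] − [p]. For instance
  ∂[1,2] = [2] − [1].
As a 4×6 matrix over Z this has rank 3, with invariant factors (1,1,1).

Boundary ∂_2: C_2 → C_1 acts by ∂[p,q,r] = [q,r] − [p,r] + [p,q]. For instance
  ∂[0,2,3] = [2,3] − [0,3] + [0,2],
  ∂[0,1,3] = [1,3] − [0,3] + [0,1].
This gives a 6×4 integer matrix of rank 3; reducing to Smith normal form yields diagonal entries (1,1,1).

The boundary map ∂_3: C_3 → C_2 sends each 3-simplex σ to the alternating sum Σ_i (−1)^i (σ with its i-th vertex removed). For instance
  ∂[0,1,2,3] = [1,2,3] − [0,2,3] + [0,1,3] − [0,1,2].
The 4×1 boundary matrix has rank 1 and Smith normal form diag(1).

From H_k ≅ ker(∂_k) / im(∂_{k+1}) we obtain:

  H_0: rank C_0 − rank ∂_1 = 4 − 3 = 1, and the invariant factors of ∂_1 are all 1, so H_0 = Z.
  H_1: rank ker ∂_1 − rank ∂_2 = (6 − 3) − 3 = 0, and the invariant factors of ∂_2 are all 1, so H_1 = 0.
  H_2: rank ker ∂_2 − rank ∂_3 = (4 − 3) − 1 = 0, and the invariant factors of ∂_3 are all 1, so H_2 = 0.
  H_3: rank ker ∂_3 − rank ∂_4 = (1 − 1) − 0 = 0, and there is no ∂_4, so H_3 = 0.

Hence the Betti numbers are b_0 = 1, b_1 = 0, b_2 = 0, b_3 = 0.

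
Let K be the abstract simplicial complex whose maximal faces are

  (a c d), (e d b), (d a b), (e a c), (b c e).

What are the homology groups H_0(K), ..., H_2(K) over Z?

H_0 ≅ Z,  H_1 ≅ Z,  H_2 = 0.

Order the vertices as a < b < c < d < e. Listing each simplex with vertices in this order, K has dimension 2 with simplices:

  0-simplices (5): a, b, c, d, e
  1-simplices (10): ab, ac, ad, ae, bc, bd, be, cd, ce, de
  2-simplices (5): abd, acd, ace, bce, bde

so the chain groups are C_0 ≅ Z^5, C_1 ≅ Z^10, C_2 ≅ Z^5.

The boundary map ∂_1: C_1 → C_0 sends each edge [p,q] (with p < q) to q − p. For instance
  ∂bc = c − b.
As a 5×10 matrix over Z this has rank 4, with invariant factors (1,1,1,1).

Boundary ∂_2: C_2 → C_1 acts by ∂[p,q,r] = [q,r] − [p,r] + [p,q]. For instance
  ∂abd = bd − ad + ab,
  ∂bce = ce − be + bc.
The 10×5 boundary matrix has rank 5 and Smith normal form diag(1,1,1,1,1).

Now H_k = ker ∂_k / im ∂_{k+1}, so:

  H_0: rank C_0 − rank ∂_1 = 5 − 4 = 1, and the invariant factors of ∂_1 are all 1, so H_0 ≅ Z.
  H_1: rank ker ∂_1 − rank ∂_2 = (10 − 4) − 5 = 1, and the invariant factors of ∂_2 are all 1, so H_1 ≅ Z.
  H_2: rank ker ∂_2 − rank ∂_3 = (5 − 5) − 0 = 0, and there is no ∂_3, so H_2 ≅ 0.

(K is a triangulation of the Möbius band.)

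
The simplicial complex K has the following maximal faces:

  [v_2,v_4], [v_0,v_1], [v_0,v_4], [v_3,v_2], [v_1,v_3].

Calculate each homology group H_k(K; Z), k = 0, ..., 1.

Take the total order v_0 < v_1 < v_2 < v_3 < v_4 on the vertex set. Then K (dimension 1) consists of the simplices:

  0-simplices (5): [v_0], [v_1], [v_2], [v_3], [v_4]
  1-simplices (5): [v_0,v_1], [v_0,v_4], [v_1,v_3], [v_2,v_3], [v_2,v_4]

so the chain groups are C_0 ≅ Z^5, C_1 ≅ Z^5.

∂_1: C_1 → C_0 is given by ∂[p,q] = [q] − [p].
The 5×5 boundary matrix has rank 4 and Smith normal form diag(1,1,1,1).

Reading off H_k = ker ∂_k / im ∂_{k+1}:

  H_0: rank C_0 − rank ∂_1 = 5 − 4 = 1, and the invariant factors of ∂_1 are all 1, so H_0 = Z.
  H_1: rank ker ∂_1 − rank ∂_2 = (5 − 4) − 0 = 1, and there is no ∂_2, so H_1 = Z.

As a check, the Euler characteristic is 5 − 5 = 0, which agrees with 1 − 1 = 0.

H_0 ≅ Z,  H_1 ≅ Z.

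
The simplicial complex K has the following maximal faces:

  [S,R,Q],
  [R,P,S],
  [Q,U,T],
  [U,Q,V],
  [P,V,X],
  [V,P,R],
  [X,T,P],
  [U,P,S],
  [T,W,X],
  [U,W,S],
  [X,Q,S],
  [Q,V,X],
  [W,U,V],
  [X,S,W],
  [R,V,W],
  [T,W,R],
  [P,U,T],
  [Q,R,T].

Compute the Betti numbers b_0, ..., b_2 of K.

K has 9 vertices, 27 edges, 18 triangles.
rank ∂_0 = 0, rank ∂_1 = 8 ⇒ b_0 = 9 − 0 − 8 = 1; all invariant factors of ∂_1 are 1 so no torsion. So H_0 ≅ Z.
rank ∂_1 = 8, rank ∂_2 = 17 ⇒ b_1 = 27 − 8 − 17 = 2; all invariant factors of ∂_2 are 1 so no torsion. So H_1 ≅ Z^2.
rank ∂_2 = 17, rank ∂_3 = 0 ⇒ b_2 = 18 − 17 − 0 = 1. So H_2 ≅ Z.

b_0 = 1, b_1 = 2, b_2 = 1.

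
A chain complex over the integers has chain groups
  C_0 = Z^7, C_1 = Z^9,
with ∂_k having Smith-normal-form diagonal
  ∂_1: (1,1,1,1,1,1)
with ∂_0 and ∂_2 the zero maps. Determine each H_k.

H_0: b_0 = 7 − 0 − 6 = 1; torsion from ∂_1 factors > 1: none. So H_0 = Z.
H_1: b_1 = 9 − 6 − 0 = 3; torsion from ∂_2 factors > 1: none. So H_1 = Z^3.

H_0 = Z,  H_1 = Z^3.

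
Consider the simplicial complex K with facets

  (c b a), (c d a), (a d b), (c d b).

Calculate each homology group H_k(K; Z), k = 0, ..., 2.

Order the vertices as a < b < c < d. Listing each simplex with vertices in this order, K has dimension 2 with simplices:

  0-simplices (4): a, b, c, d
  1-simplices (6): ab, ac, ad, bc, bd, cd
  2-simplices (4): abc, abd, acd, bcd

so the chain groups are C_0 ≅ Z^4, C_1 ≅ Z^6, C_2 ≅ Z^4.

The boundary map ∂_1: C_1 → C_0 sends each edge [p,q] (with p < q) to q − p. For instance
  ∂ab = b − a.
This gives a 4×6 integer matrix of rank 3; reducing to Smith normal form yields diagonal entries (1,1,1).

Boundary ∂_2: C_2 → C_1 maps a triangle to the signed sum of its edges. For instance
  ∂acd = cd − ad + ac,
  ∂abd = bd − ad + ab.
As a 6×4 matrix over Z this has rank 3, with invariant factors (1,1,1).

Computing H_k = (kernel of ∂_k) / (image of ∂_{k+1}):

  H_0: rank C_0 − rank ∂_1 = 4 − 3 = 1, and the invariant factors of ∂_1 are all 1, so H_0 = Z.
  H_1: rank ker ∂_1 − rank ∂_2 = (6 − 3) − 3 = 0, and the invariant factors of ∂_2 are all 1, so H_1 = 0.
  H_2: rank ker ∂_2 − rank ∂_3 = (4 − 3) − 0 = 1, and there is no ∂_3, so H_2 = Z.

(K is a triangulation of the 2-sphere S^2.)

H_0 = Z,  H_1 = 0,  H_2 = Z.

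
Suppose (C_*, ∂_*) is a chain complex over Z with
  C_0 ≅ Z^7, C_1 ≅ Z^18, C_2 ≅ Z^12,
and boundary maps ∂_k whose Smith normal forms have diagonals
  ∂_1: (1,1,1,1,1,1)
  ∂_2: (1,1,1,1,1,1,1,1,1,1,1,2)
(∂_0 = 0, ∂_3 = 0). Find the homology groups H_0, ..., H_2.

H_0 = Z,  H_1 = Z/2,  H_2 = 0.

H_0: b_0 = 7 − 0 − 6 = 1; torsion from ∂_1 factors > 1: none. So H_0 = Z.
H_1: b_1 = 18 − 6 − 12 = 0; torsion from ∂_2 factors > 1: [2]. So H_1 = Z/2.
H_2: b_2 = 12 − 12 − 0 = 0; torsion from ∂_3 factors > 1: none. So H_2 = 0.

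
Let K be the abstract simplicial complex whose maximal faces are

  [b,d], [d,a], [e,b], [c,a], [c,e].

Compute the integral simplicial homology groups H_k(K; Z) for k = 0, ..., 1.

Fix the vertex order a < b < c < d < e and write every simplex with vertices in increasing order. Then dim K = 1 and the simplices of K are:

  0-simplices (5): a, b, c, d, e
  1-simplices (5): ac, ad, bd, be, ce

giving chain groups C_0 ≅ Z^5, C_1 ≅ Z^5.

∂_1: C_1 → C_0 maps an edge to its endpoints' difference, ∂[p,q] = q − p. For instance
  ∂be = e − b.
As a 5×5 matrix over Z this has rank 4, with invariant factors (1,1,1,1).

Now H_k = ker ∂_k / im ∂_{k+1}, so:

  H_0: rank C_0 − rank ∂_1 = 5 − 4 = 1, and the invariant factors of ∂_1 are all 1, so H_0 ≅ Z.
  H_1: rank ker ∂_1 − rank ∂_2 = (5 − 4) − 0 = 1, and there is no ∂_2, so H_1 ≅ Z.

As a check, the Euler characteristic is 5 − 5 = 0, which agrees with 1 − 1 = 0.

H_0 ≅ Z,  H_1 ≅ Z.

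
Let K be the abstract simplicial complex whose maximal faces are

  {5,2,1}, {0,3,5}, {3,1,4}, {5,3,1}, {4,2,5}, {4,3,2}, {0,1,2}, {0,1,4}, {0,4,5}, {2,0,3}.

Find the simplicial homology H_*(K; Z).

H_0 ≅ Z,  H_1 ≅ Z/2,  H_2 = 0.

We work with the vertex ordering 0 < 1 < 2 < 3 < 4 < 5. The simplices of K, each written with vertices in increasing order, are:

  0-simplices (6): [0], [1], [2], [3], [4], [5]
  1-simplices (15): [0,1], [0,2], [0,3], [0,4], [0,5], [1,2], [1,3], [1,4], [1,5], [2,3], [2,4], [2,5], [3,4], [3,5], [4,5]
  2-simplices (10): [0,1,2], [0,1,4], [0,2,3], [0,3,5], [0,4,5], [1,2,5], [1,3,4], [1,3,5], [2,3,4], [2,4,5]

so the chain groups are C_0 ≅ Z^6, C_1 ≅ Z^15, C_2 ≅ Z^10.

Boundary ∂_1: C_1 → C_0 sends each edge [p,q] (with p < q) to q − p. For instance
  ∂[0,4] = [4] − [0].
This gives a 6×15 integer matrix of rank 5; reducing to Smith normal form yields diagonal entries (1,1,1,1,1).

∂_2: C_2 → C_1 sends each 2-simplex [p,q,r] to [q,r] − [p,r] + [p,q]. For instance
  ∂[0,1,2] = [1,2] − [0,2] + [0,1],
  ∂[2,4,5] = [4,5] − [2,5] + [2,4].
As a 15×10 matrix over Z this has rank 10, with invariant factors (1,1,1,1,1,1,1,1,1,2).

Reading off H_k = ker ∂_k / im ∂_{k+1}:

  H_0: rank C_0 − rank ∂_1 = 6 − 5 = 1, and the invariant factors of ∂_1 are all 1, so H_0 ≅ Z.
  H_1: rank ker ∂_1 − rank ∂_2 = (15 − 5) − 10 = 0, and ∂_2 has invariant factor 2 > 1, so H_1 ≅ Z/2.
  H_2: rank ker ∂_2 − rank ∂_3 = (10 − 10) − 0 = 0, and there is no ∂_3, so H_2 ≅ 0.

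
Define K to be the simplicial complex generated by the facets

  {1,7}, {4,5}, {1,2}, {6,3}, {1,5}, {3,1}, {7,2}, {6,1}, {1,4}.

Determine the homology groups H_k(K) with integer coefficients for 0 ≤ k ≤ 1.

Fix the vertex order 1 < 2 < 3 < 4 < 5 < 6 < 7 and write every simplex with vertices in increasing order. Then dim K = 1 and the simplices of K are:

  0-simplices (7): [1], [2], [3], [4], [5], [6], [7]
  1-simplices (9): [1,2], [1,3], [1,4], [1,5], [1,6], [1,7], [2,7], [3,6], [4,5]

giving chain groups C_0 ≅ Z^7, C_1 ≅ Z^9.

The boundary map ∂_1: C_1 → C_0 maps an edge to its endpoints' difference, ∂[p,q] = q − p.
The resulting 7×9 matrix has rank 6, and its Smith normal form has invariant factors (1,1,1,1,1,1).

Reading off H_k = ker ∂_k / im ∂_{k+1}:

  H_0: rank C_0 − rank ∂_1 = 7 − 6 = 1, and the invariant factors of ∂_1 are all 1, so H_0 ≅ Z.
  H_1: rank ker ∂_1 − rank ∂_2 = (9 − 6) − 0 = 3, and there is no ∂_2, so H_1 ≅ Z^3.

H_0 ≅ Z,  H_1 ≅ Z^3.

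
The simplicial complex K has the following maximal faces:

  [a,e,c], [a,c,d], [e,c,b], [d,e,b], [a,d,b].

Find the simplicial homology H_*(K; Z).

K has 5 vertices, 10 edges, 5 triangles.
rank ∂_0 = 0, rank ∂_1 = 4 ⇒ b_0 = 5 − 0 − 4 = 1; all invariant factors of ∂_1 are 1 so no torsion. So H_0 = Z.
rank ∂_1 = 4, rank ∂_2 = 5 ⇒ b_1 = 10 − 4 − 5 = 1; all invariant factors of ∂_2 are 1 so no torsion. So H_1 = Z.
rank ∂_2 = 5, rank ∂_3 = 0 ⇒ b_2 = 5 − 5 − 0 = 0. So H_2 = 0.

H_0 = Z,  H_1 = Z,  H_2 = 0.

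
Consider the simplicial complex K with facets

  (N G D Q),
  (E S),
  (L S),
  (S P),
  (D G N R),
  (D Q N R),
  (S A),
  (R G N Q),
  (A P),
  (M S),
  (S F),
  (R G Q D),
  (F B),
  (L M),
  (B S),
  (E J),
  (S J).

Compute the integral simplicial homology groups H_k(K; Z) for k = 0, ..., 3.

Take the total order A < B < D < E < F < G < J < L < M < N < P < Q < R < S on the vertex set. Then K (dimension 3) consists of the simplices:

  0-simplices (14): A, B, D, E, F, G, J, L, M, N, P, Q, R, S
  1-simplices (22): AP, AS, BF, BS, DG, DN, DQ, DR, EJ, ES, FS, GN, GQ, GR, JS, LM, LS, MS, NQ, NR, PS, QR
  2-simplices (10): DGN, DGQ, DGR, DNQ, DNR, DQR, GNQ, GNR, GQR, NQR
  3-simplices (5): DGNQ, DGNR, DGQR, DNQR, GNQR

giving chain groups C_0 ≅ Z^14, C_1 ≅ Z^22, C_2 ≅ Z^10, C_3 ≅ Z^5.

The boundary map ∂_1: C_1 → C_0 is given by ∂[p,q] = [q] − [p]. For instance
  ∂DG = G − D.
This gives a 14×22 integer matrix of rank 12; reducing to Smith normal form yields diagonal entries (1,1,1,1,1,1,1,1,1,1,1,1).

∂_2: C_2 → C_1 acts by ∂[p,q,r] = [q,r] − [p,r] + [p,q]. For instance
  ∂DGN = GN − DN + DG,
  ∂GNR = NR − GR + GN.
The 22×10 boundary matrix has rank 6 and Smith normal form diag(1,1,1,1,1,1).

Boundary ∂_3: C_3 → C_2 sends each 3-simplex σ to the alternating sum Σ_i (−1)^i (σ with its i-th vertex removed). For instance
  ∂DGQR = GQR − DQR + DGR − DGQ,
  ∂DNQR = NQR − DQR + DNR − DNQ.
The 10×5 boundary matrix has rank 4 and Smith normal form diag(1,1,1,1).

Computing H_k = (kernel of ∂_k) / (image of ∂_{k+1}):

  H_0: rank C_0 − rank ∂_1 = 14 − 12 = 2, and the invariant factors of ∂_1 are all 1, so H_0 = Z^2.
  H_1: rank ker ∂_1 − rank ∂_2 = (22 − 12) − 6 = 4, and the invariant factors of ∂_2 are all 1, so H_1 = Z^4.
  H_2: rank ker ∂_2 − rank ∂_3 = (10 − 6) − 4 = 0, and the invariant factors of ∂_3 are all 1, so H_2 = 0.
  H_3: rank ker ∂_3 − rank ∂_4 = (5 − 4) − 0 = 1, and there is no ∂_4, so H_3 = Z.

As a check, the Euler characteristic is 14 − 22 + 10 − 5 = -3, which agrees with 2 − 4 + 0 − 1 = -3.
(K is a triangulation of the disjoint union of the 3-sphere S^3 and a wedge of 4 circles.)

H_0 = Z^2,  H_1 = Z^4,  H_2 = 0,  H_3 = Z.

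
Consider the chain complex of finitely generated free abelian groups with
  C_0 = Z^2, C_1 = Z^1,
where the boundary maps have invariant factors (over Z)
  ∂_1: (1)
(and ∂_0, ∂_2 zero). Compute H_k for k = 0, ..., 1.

H_0 ≅ Z,  H_1 = 0.

H_0: b_0 = 2 − 0 − 1 = 1; torsion from ∂_1 factors > 1: none. So H_0 ≅ Z.
H_1: b_1 = 1 − 1 − 0 = 0; torsion from ∂_2 factors > 1: none. So H_1 ≅ 0.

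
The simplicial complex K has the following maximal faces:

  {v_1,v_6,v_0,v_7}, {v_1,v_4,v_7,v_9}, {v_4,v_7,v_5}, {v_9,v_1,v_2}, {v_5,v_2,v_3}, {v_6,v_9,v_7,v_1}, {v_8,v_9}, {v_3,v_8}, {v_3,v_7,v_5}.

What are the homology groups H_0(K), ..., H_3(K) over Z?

We work with the vertex ordering v_0 < v_1 < v_2 < v_3 < v_4 < v_5 < v_6 < v_7 < v_8 < v_9. The simplices of K, each written with vertices in increasing order, are:

  0-simplices (10): [v_0], [v_1], [v_2], [v_3], [v_4], [v_5], [v_6], [v_7], [v_8], [v_9]
  1-simplices (22): (22 of them)
  2-simplices (14): (14 of them)
  3-simplices (3): [v_0,v_1,v_6,v_7], [v_1,v_4,v_7,v_9], [v_1,v_6,v_7,v_9]

so the chain groups are C_0 ≅ Z^10, C_1 ≅ Z^22, C_2 ≅ Z^14, C_3 ≅ Z^3.

∂_1: C_1 → C_0 sends each edge [p,q] (with p < q) to q − p.
The 10×22 boundary matrix has rank 9 and Smith normal form diag(1,1,1,1,1,1,1,1,1).

The boundary map ∂_2: C_2 → C_1 maps a triangle to the signed sum of its edges. For instance
  ∂[v_4,v_7,v_9] = [v_7,v_9] − [v_4,v_9] + [v_4,v_7],
  ∂[v_6,v_7,v_9] = [v_7,v_9] − [v_6,v_9] + [v_6,v_7].
The 22×14 boundary matrix has rank 11 and Smith normal form diag(1,1,1,1,1,1,1,1,1,1,1).

∂_3: C_3 → C_2 sends each 3-simplex σ to the alternating sum Σ_i (−1)^i (σ with its i-th vertex removed). For instance
  ∂[v_0,v_1,v_6,v_7] = [v_1,v_6,v_7] − [v_0,v_6,v_7] + [v_0,v_1,v_7] − [v_0,v_1,v_6],
  ∂[v_1,v_6,v_7,v_9] = [v_6,v_7,v_9] − [v_1,v_7,v_9] + [v_1,v_6,v_9] − [v_1,v_6,v_7].
As a 14×3 matrix over Z this has rank 3, with invariant factors (1,1,1).

From H_k ≅ ker(∂_k) / im(∂_{k+1}) we obtain:

  H_0: rank C_0 − rank ∂_1 = 10 − 9 = 1, and the invariant factors of ∂_1 are all 1, so H_0 = Z.
  H_1: rank ker ∂_1 − rank ∂_2 = (22 − 9) − 11 = 2, and the invariant factors of ∂_2 are all 1, so H_1 = Z^2.
  H_2: rank ker ∂_2 − rank ∂_3 = (14 − 11) − 3 = 0, and the invariant factors of ∂_3 are all 1, so H_2 = 0.
  H_3: rank ker ∂_3 − rank ∂_4 = (3 − 3) − 0 = 0, and there is no ∂_4, so H_3 = 0.

H_0 = Z,  H_1 = Z^2,  H_2 = 0,  H_3 = 0.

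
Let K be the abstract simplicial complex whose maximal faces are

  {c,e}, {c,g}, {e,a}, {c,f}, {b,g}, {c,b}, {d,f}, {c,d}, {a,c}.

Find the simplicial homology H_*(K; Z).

H_0 ≅ Z,  H_1 ≅ Z^3.

Order the vertices as a < b < c < d < e < f < g. Listing each simplex with vertices in this order, K has dimension 1 with simplices:

  0-simplices (7): a, b, c, d, e, f, g
  1-simplices (9): ac, ae, bc, bg, cd, ce, cf, cg, df

so the chain groups are C_0 ≅ Z^7, C_1 ≅ Z^9.

Boundary ∂_1: C_1 → C_0 sends each edge [p,q] (with p < q) to q − p.
The 7×9 boundary matrix has rank 6 and Smith normal form diag(1,1,1,1,1,1).

Reading off H_k = ker ∂_k / im ∂_{k+1}:

  H_0: rank C_0 − rank ∂_1 = 7 − 6 = 1, and the invariant factors of ∂_1 are all 1, so H_0 = Z.
  H_1: rank ker ∂_1 − rank ∂_2 = (9 − 6) − 0 = 3, and there is no ∂_2, so H_1 = Z^3.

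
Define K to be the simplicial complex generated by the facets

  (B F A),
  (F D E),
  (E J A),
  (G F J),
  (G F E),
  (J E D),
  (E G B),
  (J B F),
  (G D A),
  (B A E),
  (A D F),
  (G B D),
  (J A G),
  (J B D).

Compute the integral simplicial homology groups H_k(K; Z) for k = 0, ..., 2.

H_0 = Z,  H_1 = Z^2,  H_2 = Z.

Take the total order A < B < D < E < F < G < J on the vertex set. Then K (dimension 2) consists of the simplices:

  0-simplices (7): A, B, D, E, F, G, J
  1-simplices (21): AB, AD, AE, AF, AG, AJ, BD, BE, BF, BG, BJ, DE, DF, DG, DJ, EF, EG, EJ, FG, FJ, GJ
  2-simplices (14): ABE, ABF, ADF, ADG, AEJ, AGJ, BDG, BDJ, BEG, BFJ, DEF, DEJ, EFG, FGJ

giving chain groups C_0 ≅ Z^7, C_1 ≅ Z^21, C_2 ≅ Z^14.

Boundary ∂_1: C_1 → C_0 sends each edge [p,q] (with p < q) to q − p. For instance
  ∂BF = F − B.
As a 7×21 matrix over Z this has rank 6, with invariant factors (1,1,1,1,1,1).

The boundary map ∂_2: C_2 → C_1 acts by ∂[p,q,r] = [q,r] − [p,r] + [p,q]. For instance
  ∂FGJ = GJ − FJ + FG,
  ∂AGJ = GJ − AJ + AG.
As a 21×14 matrix over Z this has rank 13, with invariant factors (1,1,1,1,1,1,1,1,1,1,1,1,1).

Now H_k = ker ∂_k / im ∂_{k+1}, so:

  H_0: rank C_0 − rank ∂_1 = 7 − 6 = 1, and the invariant factors of ∂_1 are all 1, so H_0 ≅ Z.
  H_1: rank ker ∂_1 − rank ∂_2 = (21 − 6) − 13 = 2, and the invariant factors of ∂_2 are all 1, so H_1 ≅ Z^2.
  H_2: rank ker ∂_2 − rank ∂_3 = (14 − 13) − 0 = 1, and there is no ∂_3, so H_2 ≅ Z.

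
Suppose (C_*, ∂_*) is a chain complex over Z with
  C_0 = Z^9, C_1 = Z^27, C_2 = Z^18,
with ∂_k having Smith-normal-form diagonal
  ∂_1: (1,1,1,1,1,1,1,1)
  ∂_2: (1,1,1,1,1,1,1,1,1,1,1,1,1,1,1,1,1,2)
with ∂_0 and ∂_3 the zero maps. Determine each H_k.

H_0: b_0 = 9 − 0 − 8 = 1; torsion from ∂_1 factors > 1: none. So H_0 = Z.
H_1: b_1 = 27 − 8 − 18 = 1; torsion from ∂_2 factors > 1: [2]. So H_1 = Z ⊕ Z/2.
H_2: b_2 = 18 − 18 − 0 = 0; torsion from ∂_3 factors > 1: none. So H_2 = 0.

H_0 = Z,  H_1 = Z ⊕ Z/2,  H_2 = 0.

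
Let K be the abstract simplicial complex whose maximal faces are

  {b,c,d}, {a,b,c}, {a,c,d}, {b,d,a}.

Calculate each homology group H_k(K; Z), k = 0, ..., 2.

H_0 = Z,  H_1 = 0,  H_2 = Z.

We work with the vertex ordering a < b < c < d. The simplices of K, each written with vertices in increasing order, are:

  0-simplices (4): a, b, c, d
  1-simplices (6): ab, ac, ad, bc, bd, cd
  2-simplices (4): abc, abd, acd, bcd

Hence C_0 ≅ Z^4, C_1 ≅ Z^6, C_2 ≅ Z^4.

The boundary map ∂_1: C_1 → C_0 maps an edge to its endpoints' difference, ∂[p,q] = q − p. For instance
  ∂ac = c − a.
As a 4×6 matrix over Z this has rank 3, with invariant factors (1,1,1).

∂_2: C_2 → C_1 sends each 2-simplex [p,q,r] to [q,r] − [p,r] + [p,q]. For instance
  ∂bcd = cd − bd + bc,
  ∂abd = bd − ad + ab.
This gives a 6×4 integer matrix of rank 3; reducing to Smith normal form yields diagonal entries (1,1,1).

Computing H_k = (kernel of ∂_k) / (image of ∂_{k+1}):

  H_0: rank C_0 − rank ∂_1 = 4 − 3 = 1, and the invariant factors of ∂_1 are all 1, so H_0 = Z.
  H_1: rank ker ∂_1 − rank ∂_2 = (6 − 3) − 3 = 0, and the invariant factors of ∂_2 are all 1, so H_1 = 0.
  H_2: rank ker ∂_2 − rank ∂_3 = (4 − 3) − 0 = 1, and there is no ∂_3, so H_2 = Z.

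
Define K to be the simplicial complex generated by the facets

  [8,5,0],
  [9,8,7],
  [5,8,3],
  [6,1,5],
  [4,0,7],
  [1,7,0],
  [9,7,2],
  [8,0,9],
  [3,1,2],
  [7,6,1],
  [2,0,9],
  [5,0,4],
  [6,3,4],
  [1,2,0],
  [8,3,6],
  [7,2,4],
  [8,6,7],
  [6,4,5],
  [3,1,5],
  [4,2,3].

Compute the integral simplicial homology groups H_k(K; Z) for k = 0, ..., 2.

H_0 ≅ Z,  H_1 ≅ Z ⊕ Z/2Z,  H_2 = 0.

Take the total order 0 < 1 < 2 < 3 < 4 < 5 < 6 < 7 < 8 < 9 on the vertex set. Then K (dimension 2) consists of the simplices:

  0-simplices (10): [0], [1], [2], [3], [4], [5], [6], [7], [8], [9]
  1-simplices (30): (30 of them)
  2-simplices (20): (20 of them)

so the chain groups are C_0 ≅ Z^10, C_1 ≅ Z^30, C_2 ≅ Z^20.

∂_1: C_1 → C_0 sends each edge [p,q] (with p < q) to q − p.
The resulting 10×30 matrix has rank 9, and its Smith normal form has invariant factors (1,1,1,1,1,1,1,1,1).

Boundary ∂_2: C_2 → C_1 acts by ∂[p,q,r] = [q,r] − [p,r] + [p,q]. For instance
  ∂[1,5,6] = [5,6] − [1,6] + [1,5],
  ∂[1,6,7] = [6,7] − [1,7] + [1,6].
The resulting 30×20 matrix has rank 20, and its Smith normal form has invariant factors (1,1,1,1,1,1,1,1,1,1,1,1,1,1,1,1,1,1,1,2).

Computing H_k = (kernel of ∂_k) / (image of ∂_{k+1}):

  H_0: rank C_0 − rank ∂_1 = 10 − 9 = 1, and the invariant factors of ∂_1 are all 1, so H_0 = Z.
  H_1: rank ker ∂_1 − rank ∂_2 = (30 − 9) − 20 = 1, and ∂_2 has invariant factor 2 > 1, so H_1 = Z ⊕ Z/2Z.
  H_2: rank ker ∂_2 − rank ∂_3 = (20 − 20) − 0 = 0, and there is no ∂_3, so H_2 = 0.

(K is a triangulation of the Klein bottle.)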